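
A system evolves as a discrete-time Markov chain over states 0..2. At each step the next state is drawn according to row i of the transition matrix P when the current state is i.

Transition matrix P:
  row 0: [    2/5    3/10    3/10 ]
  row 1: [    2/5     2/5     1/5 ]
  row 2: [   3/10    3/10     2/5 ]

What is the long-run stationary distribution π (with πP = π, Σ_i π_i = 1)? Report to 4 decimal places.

Balance equations π_j = Σ_i π_i·P[i][j]:
  π_0 = 2/5·π_0 + 2/5·π_1 + 3/10·π_2
  π_1 = 3/10·π_0 + 2/5·π_1 + 3/10·π_2
  normalize: π_0 + π_1 + π_2 = 1
Solving the linear system gives exactly π = [10/27, 1/3, 8/27].

π = [0.3704, 0.3333, 0.2963]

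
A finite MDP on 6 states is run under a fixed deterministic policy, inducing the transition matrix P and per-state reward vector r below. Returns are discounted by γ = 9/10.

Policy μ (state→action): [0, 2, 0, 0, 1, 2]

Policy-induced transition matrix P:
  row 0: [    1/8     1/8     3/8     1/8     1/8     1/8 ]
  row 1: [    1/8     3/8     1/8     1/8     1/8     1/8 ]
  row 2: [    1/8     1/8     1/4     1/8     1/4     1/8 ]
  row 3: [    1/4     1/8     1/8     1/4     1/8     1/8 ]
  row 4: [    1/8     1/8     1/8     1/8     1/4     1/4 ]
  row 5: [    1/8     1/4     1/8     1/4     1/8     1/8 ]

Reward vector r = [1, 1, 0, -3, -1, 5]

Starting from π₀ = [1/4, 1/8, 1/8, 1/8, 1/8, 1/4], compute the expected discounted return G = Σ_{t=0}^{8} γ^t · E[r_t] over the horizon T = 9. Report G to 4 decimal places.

t=0: π = [0.2500, 0.1250, 0.1250, 0.1250, 0.1250, 0.2500], E[r] = 1.1250, γ^t·E[r] = 1.125000, running G = 1.125000
t=1: π = [0.1406, 0.1875, 0.2031, 0.1719, 0.1563, 0.1406], E[r] = 0.3594, γ^t·E[r] = 0.323438, running G = 1.448438
t=2: π = [0.1465, 0.1895, 0.1855, 0.1641, 0.1699, 0.1445], E[r] = 0.3965, γ^t·E[r] = 0.321152, running G = 1.769590
t=3: π = [0.1455, 0.1904, 0.1848, 0.1636, 0.1694, 0.1462], E[r] = 0.4070, γ^t·E[r] = 0.296690, running G = 2.066280
t=4: π = [0.1454, 0.1909, 0.1845, 0.1637, 0.1693, 0.1462], E[r] = 0.4068, γ^t·E[r] = 0.266881, running G = 2.333161
t=5: π = [0.1455, 0.1910, 0.1844, 0.1637, 0.1692, 0.1462], E[r] = 0.4068, γ^t·E[r] = 0.240227, running G = 2.573388
t=6: π = [0.1455, 0.1910, 0.1844, 0.1637, 0.1692, 0.1462], E[r] = 0.4068, γ^t·E[r] = 0.216207, running G = 2.789595
t=7: π = [0.1455, 0.1910, 0.1844, 0.1637, 0.1692, 0.1462], E[r] = 0.4068, γ^t·E[r] = 0.194587, running G = 2.984181
t=8: π = [0.1455, 0.1910, 0.1844, 0.1637, 0.1692, 0.1462], E[r] = 0.4068, γ^t·E[r] = 0.175128, running G = 3.159310

G = 3.1593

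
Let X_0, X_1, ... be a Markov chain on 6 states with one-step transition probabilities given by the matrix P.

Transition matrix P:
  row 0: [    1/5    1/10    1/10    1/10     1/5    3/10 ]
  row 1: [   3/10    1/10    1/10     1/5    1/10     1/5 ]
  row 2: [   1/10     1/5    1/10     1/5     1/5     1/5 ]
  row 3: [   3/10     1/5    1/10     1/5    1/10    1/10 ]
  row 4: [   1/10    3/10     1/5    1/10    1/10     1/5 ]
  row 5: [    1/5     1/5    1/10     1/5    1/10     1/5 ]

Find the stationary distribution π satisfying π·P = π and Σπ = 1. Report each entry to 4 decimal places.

π = [0.2095, 0.1748, 0.1132, 0.1658, 0.1323, 0.2044]

Balance equations π_j = Σ_i π_i·P[i][j]:
  π_0 = 1/5·π_0 + 3/10·π_1 + 1/10·π_2 + 3/10·π_3 + 1/10·π_4 + 1/5·π_5
  π_1 = 1/10·π_0 + 1/10·π_1 + 1/5·π_2 + 1/5·π_3 + 3/10·π_4 + 1/5·π_5
  π_2 = 1/10·π_0 + 1/10·π_1 + 1/10·π_2 + 1/10·π_3 + 1/5·π_4 + 1/10·π_5
  π_3 = 1/10·π_0 + 1/5·π_1 + 1/5·π_2 + 1/5·π_3 + 1/10·π_4 + 1/5·π_5
  π_4 = 1/5·π_0 + 1/10·π_1 + 1/5·π_2 + 1/10·π_3 + 1/10·π_4 + 1/10·π_5
  normalize: π_0 + π_1 + π_2 + π_3 + π_4 + π_5 = 1
Solving the linear system gives exactly π = [23507/112199, 19612/112199, 12704/112199, 18605/112199, 14841/112199, 22930/112199].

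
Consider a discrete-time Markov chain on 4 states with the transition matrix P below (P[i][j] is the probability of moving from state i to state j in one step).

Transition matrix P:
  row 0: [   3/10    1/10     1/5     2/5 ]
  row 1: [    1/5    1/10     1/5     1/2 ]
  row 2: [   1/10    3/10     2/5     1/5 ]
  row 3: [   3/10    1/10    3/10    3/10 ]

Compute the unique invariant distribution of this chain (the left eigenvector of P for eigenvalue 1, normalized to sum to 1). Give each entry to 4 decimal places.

π = [0.2261, 0.1581, 0.2906, 0.3252]

Balance equations π_j = Σ_i π_i·P[i][j]:
  π_0 = 3/10·π_0 + 1/5·π_1 + 1/10·π_2 + 3/10·π_3
  π_1 = 1/10·π_0 + 1/10·π_1 + 3/10·π_2 + 1/10·π_3
  π_2 = 1/5·π_0 + 1/5·π_1 + 2/5·π_2 + 3/10·π_3
  normalize: π_0 + π_1 + π_2 + π_3 = 1
Solving the linear system gives exactly π = [203/898, 71/449, 261/898, 146/449].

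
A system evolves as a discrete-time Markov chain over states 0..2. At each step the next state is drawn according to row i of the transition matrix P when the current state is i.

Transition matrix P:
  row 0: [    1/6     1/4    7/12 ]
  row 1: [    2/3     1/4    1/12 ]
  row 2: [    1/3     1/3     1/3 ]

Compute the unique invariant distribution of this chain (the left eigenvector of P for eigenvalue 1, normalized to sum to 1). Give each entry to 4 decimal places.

π = [0.3656, 0.2796, 0.3548]

Balance equations π_j = Σ_i π_i·P[i][j]:
  π_0 = 1/6·π_0 + 2/3·π_1 + 1/3·π_2
  π_1 = 1/4·π_0 + 1/4·π_1 + 1/3·π_2
  normalize: π_0 + π_1 + π_2 = 1
Solving the linear system gives exactly π = [34/93, 26/93, 11/31].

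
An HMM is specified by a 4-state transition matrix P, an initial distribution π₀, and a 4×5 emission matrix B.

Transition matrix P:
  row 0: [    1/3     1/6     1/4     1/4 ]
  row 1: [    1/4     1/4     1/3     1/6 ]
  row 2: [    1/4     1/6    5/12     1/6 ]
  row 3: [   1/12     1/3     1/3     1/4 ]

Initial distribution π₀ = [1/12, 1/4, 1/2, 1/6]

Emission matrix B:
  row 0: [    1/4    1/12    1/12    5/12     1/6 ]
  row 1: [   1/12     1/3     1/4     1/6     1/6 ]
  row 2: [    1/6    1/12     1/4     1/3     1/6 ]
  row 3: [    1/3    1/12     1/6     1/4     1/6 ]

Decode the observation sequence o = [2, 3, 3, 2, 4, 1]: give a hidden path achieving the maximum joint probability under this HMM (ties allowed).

path = [2, 2, 2, 2, 2, 1]

t=0: δ = [6.944e-03, 6.250e-02, 1.250e-01, 2.778e-02]  (obs o_0=2)
t=1: δ = [1.302e-02, 3.472e-03, 1.736e-02, 5.208e-03]  ψ = [2, 2, 2, 2]  (obs o_1=3)
t=2: δ = [1.808e-03, 4.823e-04, 2.411e-03, 8.138e-04]  ψ = [0, 2, 2, 0]  (obs o_2=3)
t=3: δ = [5.023e-05, 1.005e-04, 2.512e-04, 7.535e-05]  ψ = [0, 2, 2, 0]  (obs o_3=2)
t=4: δ = [1.047e-05, 6.977e-06, 1.744e-05, 6.977e-06]  ψ = [2, 2, 2, 2]  (obs o_4=4)
t=5: δ = [3.634e-07, 9.690e-07, 6.056e-07, 2.423e-07]  ψ = [2, 2, 2, 2]  (obs o_5=1)
backtrack: best end state = 1; path = [2, 2, 2, 2, 2, 1]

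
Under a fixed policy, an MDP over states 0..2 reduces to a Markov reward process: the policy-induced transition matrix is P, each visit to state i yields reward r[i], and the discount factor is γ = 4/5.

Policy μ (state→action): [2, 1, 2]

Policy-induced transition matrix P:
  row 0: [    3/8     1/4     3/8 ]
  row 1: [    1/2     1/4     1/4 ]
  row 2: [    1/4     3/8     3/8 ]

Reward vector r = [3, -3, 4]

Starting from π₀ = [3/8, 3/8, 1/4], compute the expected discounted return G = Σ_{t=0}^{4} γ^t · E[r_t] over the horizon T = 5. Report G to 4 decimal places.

t=0: π = [0.3750, 0.3750, 0.2500], E[r] = 1.0000, γ^t·E[r] = 1.000000, running G = 1.000000
t=1: π = [0.3906, 0.2813, 0.3281], E[r] = 1.6406, γ^t·E[r] = 1.312500, running G = 2.312500
t=2: π = [0.3691, 0.2910, 0.3398], E[r] = 1.5938, γ^t·E[r] = 1.020000, running G = 3.332500
t=3: π = [0.3689, 0.2925, 0.3386], E[r] = 1.5837, γ^t·E[r] = 0.810875, running G = 4.143375
t=4: π = [0.3692, 0.2923, 0.3384], E[r] = 1.5845, γ^t·E[r] = 0.649000, running G = 4.792375

G = 4.7924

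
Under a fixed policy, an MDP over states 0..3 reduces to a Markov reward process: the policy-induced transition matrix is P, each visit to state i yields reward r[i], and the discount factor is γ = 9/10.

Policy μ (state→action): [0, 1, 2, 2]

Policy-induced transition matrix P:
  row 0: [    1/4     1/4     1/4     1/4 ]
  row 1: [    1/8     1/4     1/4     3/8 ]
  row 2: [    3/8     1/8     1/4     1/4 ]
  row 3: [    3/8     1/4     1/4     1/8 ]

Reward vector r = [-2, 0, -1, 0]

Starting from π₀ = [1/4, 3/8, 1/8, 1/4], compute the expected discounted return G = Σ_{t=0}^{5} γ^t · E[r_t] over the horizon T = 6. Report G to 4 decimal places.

G = -3.5833

t=0: π = [0.2500, 0.3750, 0.1250, 0.2500], E[r] = -0.6250, γ^t·E[r] = -0.625000, running G = -0.625000
t=1: π = [0.2500, 0.2344, 0.2500, 0.2656], E[r] = -0.7500, γ^t·E[r] = -0.675000, running G = -1.300000
t=2: π = [0.2852, 0.2188, 0.2500, 0.2461], E[r] = -0.8203, γ^t·E[r] = -0.664453, running G = -1.964453
t=3: π = [0.2847, 0.2188, 0.2500, 0.2466], E[r] = -0.8193, γ^t·E[r] = -0.597296, running G = -2.561749
t=4: π = [0.2847, 0.2188, 0.2500, 0.2465], E[r] = -0.8195, γ^t·E[r] = -0.537646, running G = -3.099395
t=5: π = [0.2847, 0.2188, 0.2500, 0.2465], E[r] = -0.8194, γ^t·E[r] = -0.483873, running G = -3.583268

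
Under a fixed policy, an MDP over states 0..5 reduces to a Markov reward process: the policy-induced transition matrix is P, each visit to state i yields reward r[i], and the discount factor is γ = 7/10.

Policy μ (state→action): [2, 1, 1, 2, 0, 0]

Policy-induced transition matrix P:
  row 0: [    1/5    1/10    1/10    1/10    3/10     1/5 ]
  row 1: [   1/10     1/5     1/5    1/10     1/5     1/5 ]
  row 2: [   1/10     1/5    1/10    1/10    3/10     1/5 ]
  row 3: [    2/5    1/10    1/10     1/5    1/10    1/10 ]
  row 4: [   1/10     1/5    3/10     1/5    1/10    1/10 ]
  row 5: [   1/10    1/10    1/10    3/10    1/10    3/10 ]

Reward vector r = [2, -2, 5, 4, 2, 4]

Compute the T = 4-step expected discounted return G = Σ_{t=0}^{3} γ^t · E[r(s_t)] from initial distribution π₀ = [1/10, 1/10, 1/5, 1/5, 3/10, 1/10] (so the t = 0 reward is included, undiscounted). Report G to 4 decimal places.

t=0: π = [0.1000, 0.1000, 0.2000, 0.2000, 0.3000, 0.1000], E[r] = 2.8000, γ^t·E[r] = 2.800000, running G = 2.800000
t=1: π = [0.1700, 0.1600, 0.1700, 0.1700, 0.1700, 0.1600], E[r] = 2.5300, γ^t·E[r] = 1.771000, running G = 4.571000
t=2: π = [0.1680, 0.1500, 0.1500, 0.1660, 0.1840, 0.1820], E[r] = 2.5460, γ^t·E[r] = 1.247540, running G = 5.818540
t=3: π = [0.1666, 0.1484, 0.1518, 0.1714, 0.1786, 0.1832], E[r] = 2.5710, γ^t·E[r] = 0.881853, running G = 6.700393

G = 6.7004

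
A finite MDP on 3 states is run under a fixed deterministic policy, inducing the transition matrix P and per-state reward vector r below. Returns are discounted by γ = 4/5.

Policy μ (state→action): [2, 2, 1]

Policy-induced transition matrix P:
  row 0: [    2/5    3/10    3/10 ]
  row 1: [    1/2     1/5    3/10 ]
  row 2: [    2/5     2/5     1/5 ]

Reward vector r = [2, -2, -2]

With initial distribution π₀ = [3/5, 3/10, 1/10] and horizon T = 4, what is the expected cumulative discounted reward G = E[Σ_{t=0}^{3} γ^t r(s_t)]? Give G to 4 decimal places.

t=0: π = [0.6000, 0.3000, 0.1000], E[r] = 0.4000, γ^t·E[r] = 0.400000, running G = 0.400000
t=1: π = [0.4300, 0.2800, 0.2900], E[r] = -0.2800, γ^t·E[r] = -0.224000, running G = 0.176000
t=2: π = [0.4280, 0.3010, 0.2710], E[r] = -0.2880, γ^t·E[r] = -0.184320, running G = -0.008320
t=3: π = [0.4301, 0.2970, 0.2729], E[r] = -0.2796, γ^t·E[r] = -0.143155, running G = -0.151475

G = -0.1515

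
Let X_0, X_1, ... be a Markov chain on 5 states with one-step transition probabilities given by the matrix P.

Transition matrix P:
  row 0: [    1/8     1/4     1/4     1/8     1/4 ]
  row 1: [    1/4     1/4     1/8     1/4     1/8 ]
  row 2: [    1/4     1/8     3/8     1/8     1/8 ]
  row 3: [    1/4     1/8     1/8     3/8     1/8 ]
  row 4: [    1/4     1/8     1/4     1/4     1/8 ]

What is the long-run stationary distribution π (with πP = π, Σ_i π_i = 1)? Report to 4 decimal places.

π = [0.2222, 0.1746, 0.2292, 0.2212, 0.1528]

Balance equations π_j = Σ_i π_i·P[i][j]:
  π_0 = 1/8·π_0 + 1/4·π_1 + 1/4·π_2 + 1/4·π_3 + 1/4·π_4
  π_1 = 1/4·π_0 + 1/4·π_1 + 1/8·π_2 + 1/8·π_3 + 1/8·π_4
  π_2 = 1/4·π_0 + 1/8·π_1 + 3/8·π_2 + 1/8·π_3 + 1/4·π_4
  π_3 = 1/8·π_0 + 1/4·π_1 + 1/8·π_2 + 3/8·π_3 + 1/4·π_4
  normalize: π_0 + π_1 + π_2 + π_3 + π_4 = 1
Solving the linear system gives exactly π = [2/9, 11/63, 11/48, 223/1008, 11/72].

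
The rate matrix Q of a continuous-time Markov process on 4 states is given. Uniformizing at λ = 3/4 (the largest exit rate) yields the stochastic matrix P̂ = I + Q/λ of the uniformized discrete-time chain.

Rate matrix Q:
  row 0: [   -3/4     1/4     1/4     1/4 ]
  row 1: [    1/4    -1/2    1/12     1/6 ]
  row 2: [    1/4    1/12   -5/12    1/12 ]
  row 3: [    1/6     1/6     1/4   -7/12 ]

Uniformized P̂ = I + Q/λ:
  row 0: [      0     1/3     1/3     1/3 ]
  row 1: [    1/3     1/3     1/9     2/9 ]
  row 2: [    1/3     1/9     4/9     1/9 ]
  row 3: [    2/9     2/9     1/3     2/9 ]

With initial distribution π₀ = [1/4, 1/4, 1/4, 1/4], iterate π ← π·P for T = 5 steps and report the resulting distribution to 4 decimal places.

t=0: π = [0.2500, 0.2500, 0.2500, 0.2500]
t=1: π = [0.2222, 0.2500, 0.3056, 0.2222]
t=2: π = [0.2346, 0.2407, 0.3117, 0.2130]
t=3: π = [0.2315, 0.2404, 0.3145, 0.2136]
t=4: π = [0.2324, 0.2397, 0.3149, 0.2130]
t=5: π = [0.2322, 0.2397, 0.3150, 0.2131]

π = [0.2322, 0.2397, 0.3150, 0.2131]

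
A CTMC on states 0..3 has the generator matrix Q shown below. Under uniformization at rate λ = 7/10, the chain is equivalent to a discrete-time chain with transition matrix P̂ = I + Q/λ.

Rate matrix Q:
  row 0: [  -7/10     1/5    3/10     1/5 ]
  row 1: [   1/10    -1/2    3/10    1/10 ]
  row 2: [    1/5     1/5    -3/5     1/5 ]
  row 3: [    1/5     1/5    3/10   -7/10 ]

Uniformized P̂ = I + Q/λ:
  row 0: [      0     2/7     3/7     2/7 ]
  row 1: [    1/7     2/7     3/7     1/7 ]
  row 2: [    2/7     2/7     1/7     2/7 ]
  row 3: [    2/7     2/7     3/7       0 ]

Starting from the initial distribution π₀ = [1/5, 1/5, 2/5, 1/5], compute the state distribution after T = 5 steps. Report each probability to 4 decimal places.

π = [0.1905, 0.2857, 0.3332, 0.1905]

t=0: π = [0.2000, 0.2000, 0.4000, 0.2000]
t=1: π = [0.2000, 0.2857, 0.3143, 0.2000]
t=2: π = [0.1878, 0.2857, 0.3388, 0.1878]
t=3: π = [0.1913, 0.2857, 0.3318, 0.1913]
t=4: π = [0.1903, 0.2857, 0.3338, 0.1903]
t=5: π = [0.1905, 0.2857, 0.3332, 0.1905]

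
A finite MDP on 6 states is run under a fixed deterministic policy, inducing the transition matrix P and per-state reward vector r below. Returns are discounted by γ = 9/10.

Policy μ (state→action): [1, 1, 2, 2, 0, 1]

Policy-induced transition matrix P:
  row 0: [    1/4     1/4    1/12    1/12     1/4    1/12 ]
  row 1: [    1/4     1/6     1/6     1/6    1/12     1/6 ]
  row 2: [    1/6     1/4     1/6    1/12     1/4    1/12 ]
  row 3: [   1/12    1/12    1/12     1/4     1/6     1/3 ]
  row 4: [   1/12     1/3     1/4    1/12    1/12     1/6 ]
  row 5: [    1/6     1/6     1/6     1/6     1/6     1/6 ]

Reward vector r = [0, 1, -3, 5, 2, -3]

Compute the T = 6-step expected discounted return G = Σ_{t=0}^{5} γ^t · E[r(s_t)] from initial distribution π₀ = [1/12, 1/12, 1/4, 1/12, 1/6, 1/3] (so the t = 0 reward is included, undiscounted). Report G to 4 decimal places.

G = 0.0688

t=0: π = [0.0833, 0.0833, 0.2500, 0.0833, 0.1667, 0.3333], E[r] = -0.9167, γ^t·E[r] = -0.916667, running G = -0.916667
t=1: π = [0.1597, 0.2153, 0.1667, 0.1319, 0.1736, 0.1528], E[r] = 0.2639, γ^t·E[r] = 0.237500, running G = -0.679167
t=2: π = [0.1725, 0.2118, 0.1568, 0.1360, 0.1615, 0.1615], E[r] = 0.2598, γ^t·E[r] = 0.210469, running G = -0.468698
t=3: π = [0.1739, 0.2097, 0.1544, 0.1371, 0.1630, 0.1619], E[r] = 0.2723, γ^t·E[r] = 0.198492, running G = -0.270206
t=4: π = [0.1736, 0.2098, 0.1543, 0.1371, 0.1630, 0.1622], E[r] = 0.2720, γ^t·E[r] = 0.178445, running G = -0.091761
t=5: π = [0.1736, 0.2097, 0.1543, 0.1372, 0.1629, 0.1622], E[r] = 0.2719, γ^t·E[r] = 0.160548, running G = 0.068788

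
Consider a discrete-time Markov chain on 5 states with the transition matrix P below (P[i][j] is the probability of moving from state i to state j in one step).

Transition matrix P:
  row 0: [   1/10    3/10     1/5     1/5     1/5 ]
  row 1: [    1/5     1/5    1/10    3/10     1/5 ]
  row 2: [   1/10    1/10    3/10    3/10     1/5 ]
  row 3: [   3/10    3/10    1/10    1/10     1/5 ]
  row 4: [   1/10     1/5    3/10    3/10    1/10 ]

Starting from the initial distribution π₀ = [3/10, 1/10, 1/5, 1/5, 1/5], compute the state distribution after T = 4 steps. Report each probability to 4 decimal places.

t=0: π = [0.3000, 0.1000, 0.2000, 0.2000, 0.2000]
t=1: π = [0.1500, 0.2300, 0.2100, 0.2300, 0.1800]
t=2: π = [0.1690, 0.2170, 0.1930, 0.2390, 0.1820]
t=3: π = [0.1695, 0.2215, 0.1919, 0.2353, 0.1818]
t=4: π = [0.1692, 0.2213, 0.1917, 0.2360, 0.1818]

π = [0.1692, 0.2213, 0.1917, 0.2360, 0.1818]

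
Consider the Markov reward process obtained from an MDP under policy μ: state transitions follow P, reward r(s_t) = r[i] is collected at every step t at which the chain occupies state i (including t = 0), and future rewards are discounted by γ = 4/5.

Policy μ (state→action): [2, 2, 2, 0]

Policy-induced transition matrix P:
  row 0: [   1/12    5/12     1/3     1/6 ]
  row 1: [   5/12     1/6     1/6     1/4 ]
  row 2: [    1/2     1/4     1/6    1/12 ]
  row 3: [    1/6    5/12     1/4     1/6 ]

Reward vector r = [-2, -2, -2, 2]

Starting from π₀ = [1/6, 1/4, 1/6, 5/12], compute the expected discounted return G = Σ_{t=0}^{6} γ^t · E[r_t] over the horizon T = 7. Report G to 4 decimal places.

G = -4.1893

t=0: π = [0.1667, 0.2500, 0.1667, 0.4167], E[r] = -0.3333, γ^t·E[r] = -0.333333, running G = -0.333333
t=1: π = [0.2708, 0.3264, 0.2292, 0.1736], E[r] = -1.3056, γ^t·E[r] = -1.044444, running G = -1.377778
t=2: π = [0.3021, 0.2969, 0.2263, 0.1748], E[r] = -1.3009, γ^t·E[r] = -0.832593, running G = -2.210370
t=3: π = [0.2911, 0.3047, 0.2316, 0.1726], E[r] = -1.3098, γ^t·E[r] = -0.670617, running G = -2.880988
t=4: π = [0.2958, 0.3019, 0.2296, 0.1728], E[r] = -1.3089, γ^t·E[r] = -0.536145, running G = -3.417133
t=5: π = [0.2940, 0.3029, 0.2304, 0.1727], E[r] = -1.3092, γ^t·E[r] = -0.429008, running G = -3.846140
t=6: π = [0.2947, 0.3025, 0.2301, 0.1727], E[r] = -1.3091, γ^t·E[r] = -0.343184, running G = -4.189324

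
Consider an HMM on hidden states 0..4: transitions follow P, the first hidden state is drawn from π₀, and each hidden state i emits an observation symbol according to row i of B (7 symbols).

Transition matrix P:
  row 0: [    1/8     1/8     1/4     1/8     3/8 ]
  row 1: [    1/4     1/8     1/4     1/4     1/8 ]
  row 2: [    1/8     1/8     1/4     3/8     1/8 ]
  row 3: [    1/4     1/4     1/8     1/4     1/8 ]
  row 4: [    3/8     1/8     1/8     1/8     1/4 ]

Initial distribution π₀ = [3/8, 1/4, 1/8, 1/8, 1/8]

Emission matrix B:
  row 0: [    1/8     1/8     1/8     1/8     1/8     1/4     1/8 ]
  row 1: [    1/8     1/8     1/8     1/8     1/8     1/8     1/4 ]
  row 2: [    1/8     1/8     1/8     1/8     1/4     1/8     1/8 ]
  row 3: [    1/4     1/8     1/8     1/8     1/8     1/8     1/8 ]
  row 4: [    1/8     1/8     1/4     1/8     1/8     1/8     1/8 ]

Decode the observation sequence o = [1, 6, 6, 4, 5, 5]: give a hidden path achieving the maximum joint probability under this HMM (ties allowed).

path = [0, 4, 0, 4, 0, 4]

t=0: δ = [4.688e-02, 3.125e-02, 1.562e-02, 1.562e-02, 1.562e-02]  (obs o_0=1)
t=1: δ = [9.766e-04, 1.465e-03, 1.465e-03, 9.766e-04, 2.197e-03]  ψ = [1, 0, 0, 1, 0]  (obs o_1=6)
t=2: δ = [1.030e-04, 6.866e-05, 4.578e-05, 6.866e-05, 6.866e-05]  ψ = [4, 4, 1, 2, 4]  (obs o_2=6)
t=3: δ = [3.219e-06, 2.146e-06, 6.437e-06, 2.146e-06, 4.828e-06]  ψ = [4, 3, 0, 1, 0]  (obs o_3=4)
t=4: δ = [4.526e-07, 1.006e-07, 2.012e-07, 3.017e-07, 1.509e-07]  ψ = [4, 2, 2, 2, 0]  (obs o_4=5)
t=5: δ = [1.886e-08, 9.430e-09, 1.414e-08, 9.430e-09, 2.122e-08]  ψ = [3, 3, 0, 2, 0]  (obs o_5=5)
backtrack: best end state = 4; path = [0, 4, 0, 4, 0, 4]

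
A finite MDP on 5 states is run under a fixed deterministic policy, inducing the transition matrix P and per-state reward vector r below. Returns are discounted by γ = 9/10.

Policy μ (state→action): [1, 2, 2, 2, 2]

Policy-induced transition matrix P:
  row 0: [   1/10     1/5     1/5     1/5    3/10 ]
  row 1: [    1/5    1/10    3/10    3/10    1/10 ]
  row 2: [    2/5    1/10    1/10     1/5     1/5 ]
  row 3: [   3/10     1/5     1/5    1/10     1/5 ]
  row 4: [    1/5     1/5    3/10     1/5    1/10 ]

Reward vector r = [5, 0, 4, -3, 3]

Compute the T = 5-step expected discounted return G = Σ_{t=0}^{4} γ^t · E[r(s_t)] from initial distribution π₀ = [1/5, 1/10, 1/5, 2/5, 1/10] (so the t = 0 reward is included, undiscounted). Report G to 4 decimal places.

G = 7.2906

t=0: π = [0.2000, 0.1000, 0.2000, 0.4000, 0.1000], E[r] = 0.9000, γ^t·E[r] = 0.900000, running G = 0.900000
t=1: π = [0.2600, 0.1700, 0.2000, 0.1700, 0.2000], E[r] = 2.1900, γ^t·E[r] = 1.971000, running G = 2.871000
t=2: π = [0.2310, 0.1630, 0.2170, 0.2000, 0.1890], E[r] = 1.9900, γ^t·E[r] = 1.611900, running G = 4.482900
t=3: π = [0.2403, 0.1620, 0.2135, 0.1963, 0.1879], E[r] = 2.0303, γ^t·E[r] = 1.480089, running G = 5.962989
t=4: π = [0.2383, 0.1625, 0.2136, 0.1966, 0.1890], E[r] = 2.0235, γ^t·E[r] = 1.327599, running G = 7.290587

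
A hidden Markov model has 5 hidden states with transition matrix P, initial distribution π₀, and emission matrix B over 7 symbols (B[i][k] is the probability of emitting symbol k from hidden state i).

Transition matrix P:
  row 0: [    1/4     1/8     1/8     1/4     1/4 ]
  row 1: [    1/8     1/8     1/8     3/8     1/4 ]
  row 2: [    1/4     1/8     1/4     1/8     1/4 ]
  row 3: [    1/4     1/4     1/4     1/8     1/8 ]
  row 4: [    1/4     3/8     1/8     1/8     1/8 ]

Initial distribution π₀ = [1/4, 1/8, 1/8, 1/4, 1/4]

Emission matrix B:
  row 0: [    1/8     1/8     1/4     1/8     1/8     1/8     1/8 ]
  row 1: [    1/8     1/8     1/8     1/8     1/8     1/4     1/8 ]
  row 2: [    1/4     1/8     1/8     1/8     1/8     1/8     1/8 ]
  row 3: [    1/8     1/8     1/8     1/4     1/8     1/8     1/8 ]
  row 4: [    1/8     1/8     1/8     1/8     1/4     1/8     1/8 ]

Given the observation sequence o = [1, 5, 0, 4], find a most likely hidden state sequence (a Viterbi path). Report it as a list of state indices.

path = [4, 1, 2, 4]

t=0: δ = [3.125e-02, 1.562e-02, 1.562e-02, 3.125e-02, 3.125e-02]  (obs o_0=1)
t=1: δ = [9.766e-04, 2.930e-03, 9.766e-04, 9.766e-04, 9.766e-04]  ψ = [0, 4, 3, 0, 0]  (obs o_1=5)
t=2: δ = [4.578e-05, 4.578e-05, 9.155e-05, 1.373e-04, 9.155e-05]  ψ = [1, 1, 1, 1, 1]  (obs o_2=0)
t=3: δ = [4.292e-06, 4.292e-06, 4.292e-06, 2.146e-06, 5.722e-06]  ψ = [3, 3, 3, 1, 2]  (obs o_3=4)
backtrack: best end state = 4; path = [4, 1, 2, 4]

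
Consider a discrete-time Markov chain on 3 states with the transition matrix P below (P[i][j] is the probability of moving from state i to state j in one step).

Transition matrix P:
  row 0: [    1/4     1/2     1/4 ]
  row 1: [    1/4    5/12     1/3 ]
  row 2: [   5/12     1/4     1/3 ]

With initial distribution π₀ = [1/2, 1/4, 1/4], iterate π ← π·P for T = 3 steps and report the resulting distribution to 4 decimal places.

t=0: π = [0.5000, 0.2500, 0.2500]
t=1: π = [0.2917, 0.4167, 0.2917]
t=2: π = [0.2986, 0.3924, 0.3090]
t=3: π = [0.3015, 0.3900, 0.3084]

π = [0.3015, 0.3900, 0.3084]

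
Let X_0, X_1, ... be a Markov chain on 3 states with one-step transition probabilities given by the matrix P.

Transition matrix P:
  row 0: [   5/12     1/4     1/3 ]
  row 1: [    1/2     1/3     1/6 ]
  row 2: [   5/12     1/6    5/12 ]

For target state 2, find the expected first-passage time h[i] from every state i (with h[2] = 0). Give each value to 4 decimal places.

h = [3.4737, 4.1053, 0.0000]

First-step conditioning: h[2] = 0; for i ≠ 2, h[i] = 1 + Σ_k P[i][k]·h[k].
  h[0] = 1 + 5/12·h[0] + 1/4·h[1]
  h[1] = 1 + 1/2·h[0] + 1/3·h[1]
Solving the 2×2 linear system over states ≠ 2 gives exactly h = [66/19, 78/19, 0] (h[2] = 0 is the target).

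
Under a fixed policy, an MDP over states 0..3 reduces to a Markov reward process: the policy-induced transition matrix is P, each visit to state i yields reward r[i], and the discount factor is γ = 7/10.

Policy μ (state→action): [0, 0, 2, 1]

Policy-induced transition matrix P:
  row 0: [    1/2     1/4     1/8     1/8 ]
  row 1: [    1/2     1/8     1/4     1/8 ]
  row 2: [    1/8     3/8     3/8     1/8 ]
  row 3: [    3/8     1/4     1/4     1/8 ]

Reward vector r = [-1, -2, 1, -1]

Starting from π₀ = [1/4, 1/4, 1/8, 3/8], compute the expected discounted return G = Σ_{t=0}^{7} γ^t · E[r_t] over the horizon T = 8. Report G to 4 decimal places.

t=0: π = [0.2500, 0.2500, 0.1250, 0.3750], E[r] = -1.0000, γ^t·E[r] = -1.000000, running G = -1.000000
t=1: π = [0.4063, 0.2344, 0.2344, 0.1250], E[r] = -0.7656, γ^t·E[r] = -0.535938, running G = -1.535938
t=2: π = [0.3965, 0.2500, 0.2285, 0.1250], E[r] = -0.7930, γ^t·E[r] = -0.388555, running G = -1.924492
t=3: π = [0.3987, 0.2473, 0.2290, 0.1250], E[r] = -0.7893, γ^t·E[r] = -0.270732, running G = -2.195224
t=4: π = [0.3985, 0.2477, 0.2288, 0.1250], E[r] = -0.7901, γ^t·E[r] = -0.189710, running G = -2.384935
t=5: π = [0.3986, 0.2476, 0.2288, 0.1250], E[r] = -0.7901, γ^t·E[r] = -0.132786, running G = -2.517720
t=6: π = [0.3986, 0.2476, 0.2288, 0.1250], E[r] = -0.7901, γ^t·E[r] = -0.092954, running G = -2.610674
t=7: π = [0.3986, 0.2476, 0.2288, 0.1250], E[r] = -0.7901, γ^t·E[r] = -0.065068, running G = -2.675741

G = -2.6757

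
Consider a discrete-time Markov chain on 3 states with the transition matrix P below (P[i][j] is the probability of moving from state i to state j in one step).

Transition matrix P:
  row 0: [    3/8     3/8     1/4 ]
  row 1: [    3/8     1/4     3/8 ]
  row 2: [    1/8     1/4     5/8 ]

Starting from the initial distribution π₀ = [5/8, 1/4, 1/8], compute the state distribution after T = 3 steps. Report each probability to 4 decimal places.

π = [0.2715, 0.2866, 0.4419]

t=0: π = [0.6250, 0.2500, 0.1250]
t=1: π = [0.3438, 0.3281, 0.3281]
t=2: π = [0.2930, 0.2930, 0.4141]
t=3: π = [0.2715, 0.2866, 0.4419]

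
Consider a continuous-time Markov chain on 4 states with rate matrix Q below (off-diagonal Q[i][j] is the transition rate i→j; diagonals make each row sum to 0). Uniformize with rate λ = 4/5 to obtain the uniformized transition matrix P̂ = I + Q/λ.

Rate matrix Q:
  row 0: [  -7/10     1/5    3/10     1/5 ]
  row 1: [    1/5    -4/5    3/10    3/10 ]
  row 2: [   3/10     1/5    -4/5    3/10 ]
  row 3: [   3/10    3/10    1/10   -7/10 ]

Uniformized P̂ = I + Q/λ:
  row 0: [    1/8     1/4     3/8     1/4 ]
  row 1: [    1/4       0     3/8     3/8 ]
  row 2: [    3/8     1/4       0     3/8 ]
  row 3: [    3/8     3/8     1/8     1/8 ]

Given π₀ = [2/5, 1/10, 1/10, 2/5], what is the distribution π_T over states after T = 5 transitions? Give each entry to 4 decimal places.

t=0: π = [0.4000, 0.1000, 0.1000, 0.4000]
t=1: π = [0.2625, 0.2750, 0.2375, 0.2250]
t=2: π = [0.2750, 0.2094, 0.2297, 0.2859]
t=3: π = [0.2801, 0.2334, 0.2174, 0.2691]
t=4: π = [0.2758, 0.2253, 0.2262, 0.2727]
t=5: π = [0.2779, 0.2278, 0.2220, 0.2723]

π = [0.2779, 0.2278, 0.2220, 0.2723]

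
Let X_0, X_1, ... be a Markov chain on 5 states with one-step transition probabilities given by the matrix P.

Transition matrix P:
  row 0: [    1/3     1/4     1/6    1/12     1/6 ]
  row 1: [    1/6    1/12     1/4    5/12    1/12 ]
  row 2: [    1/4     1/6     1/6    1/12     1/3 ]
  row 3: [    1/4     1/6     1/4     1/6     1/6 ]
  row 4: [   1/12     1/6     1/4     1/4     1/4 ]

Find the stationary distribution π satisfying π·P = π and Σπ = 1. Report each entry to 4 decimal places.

Balance equations π_j = Σ_i π_i·P[i][j]:
  π_0 = 1/3·π_0 + 1/6·π_1 + 1/4·π_2 + 1/4·π_3 + 1/12·π_4
  π_1 = 1/4·π_0 + 1/12·π_1 + 1/6·π_2 + 1/6·π_3 + 1/6·π_4
  π_2 = 1/6·π_0 + 1/4·π_1 + 1/6·π_2 + 1/4·π_3 + 1/4·π_4
  π_3 = 1/12·π_0 + 5/12·π_1 + 1/12·π_2 + 1/6·π_3 + 1/4·π_4
  normalize: π_0 + π_1 + π_2 + π_3 + π_4 = 1
Solving the linear system gives exactly π = [347/1578, 3503/20514, 4387/20514, 1952/10257, 1403/6838].

π = [0.2199, 0.1708, 0.2139, 0.1903, 0.2052]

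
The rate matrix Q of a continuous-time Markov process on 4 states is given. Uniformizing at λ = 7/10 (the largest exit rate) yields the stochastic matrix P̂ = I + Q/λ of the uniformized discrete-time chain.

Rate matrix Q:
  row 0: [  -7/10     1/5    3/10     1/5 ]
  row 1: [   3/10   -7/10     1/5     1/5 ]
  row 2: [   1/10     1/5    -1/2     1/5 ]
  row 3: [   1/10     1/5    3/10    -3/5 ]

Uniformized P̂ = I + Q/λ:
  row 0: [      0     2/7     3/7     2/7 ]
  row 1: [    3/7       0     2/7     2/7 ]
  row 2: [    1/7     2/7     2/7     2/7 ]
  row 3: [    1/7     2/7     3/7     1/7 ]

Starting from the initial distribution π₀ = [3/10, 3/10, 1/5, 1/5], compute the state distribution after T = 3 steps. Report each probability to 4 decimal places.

t=0: π = [0.3000, 0.3000, 0.2000, 0.2000]
t=1: π = [0.1857, 0.2000, 0.3571, 0.2571]
t=2: π = [0.1735, 0.2286, 0.3490, 0.2490]
t=3: π = [0.1834, 0.2204, 0.3461, 0.2501]

π = [0.1834, 0.2204, 0.3461, 0.2501]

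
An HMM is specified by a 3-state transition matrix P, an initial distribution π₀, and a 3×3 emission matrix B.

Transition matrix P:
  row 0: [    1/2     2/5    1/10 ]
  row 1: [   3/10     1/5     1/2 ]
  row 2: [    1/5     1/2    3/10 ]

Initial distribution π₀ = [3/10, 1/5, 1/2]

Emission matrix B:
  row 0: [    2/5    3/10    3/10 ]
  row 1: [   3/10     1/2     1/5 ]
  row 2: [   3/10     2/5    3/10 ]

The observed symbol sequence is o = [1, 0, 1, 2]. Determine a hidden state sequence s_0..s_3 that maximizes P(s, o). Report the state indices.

path = [2, 2, 1, 2]

t=0: δ = [9.000e-02, 1.000e-01, 2.000e-01]  (obs o_0=1)
t=1: δ = [1.800e-02, 3.000e-02, 1.800e-02]  ψ = [0, 2, 2]  (obs o_1=0)
t=2: δ = [2.700e-03, 4.500e-03, 6.000e-03]  ψ = [0, 2, 1]  (obs o_2=1)
t=3: δ = [4.050e-04, 6.000e-04, 6.750e-04]  ψ = [0, 2, 1]  (obs o_3=2)
backtrack: best end state = 2; path = [2, 2, 1, 2]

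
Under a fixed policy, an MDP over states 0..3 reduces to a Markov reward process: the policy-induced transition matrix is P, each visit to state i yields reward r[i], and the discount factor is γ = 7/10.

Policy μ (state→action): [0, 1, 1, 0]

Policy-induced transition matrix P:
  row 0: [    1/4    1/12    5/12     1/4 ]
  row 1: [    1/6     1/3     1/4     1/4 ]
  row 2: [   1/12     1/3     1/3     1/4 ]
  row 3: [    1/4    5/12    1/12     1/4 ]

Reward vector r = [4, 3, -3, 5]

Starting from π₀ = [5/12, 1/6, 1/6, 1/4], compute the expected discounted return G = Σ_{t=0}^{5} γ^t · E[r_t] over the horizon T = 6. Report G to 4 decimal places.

G = 6.8961

t=0: π = [0.4167, 0.1667, 0.1667, 0.2500], E[r] = 2.9167, γ^t·E[r] = 2.916667, running G = 2.916667
t=1: π = [0.2083, 0.2500, 0.2917, 0.2500], E[r] = 1.9583, γ^t·E[r] = 1.370833, running G = 4.287500
t=2: π = [0.1806, 0.3021, 0.2674, 0.2500], E[r] = 2.0764, γ^t·E[r] = 1.017431, running G = 5.304931
t=3: π = [0.1803, 0.3090, 0.2607, 0.2500], E[r] = 2.1160, γ^t·E[r] = 0.725798, running G = 6.030729
t=4: π = [0.1808, 0.3091, 0.2601, 0.2500], E[r] = 2.1202, γ^t·E[r] = 0.509055, running G = 6.539783
t=5: π = [0.1809, 0.3090, 0.2601, 0.2500], E[r] = 2.1200, γ^t·E[r] = 0.356316, running G = 6.896099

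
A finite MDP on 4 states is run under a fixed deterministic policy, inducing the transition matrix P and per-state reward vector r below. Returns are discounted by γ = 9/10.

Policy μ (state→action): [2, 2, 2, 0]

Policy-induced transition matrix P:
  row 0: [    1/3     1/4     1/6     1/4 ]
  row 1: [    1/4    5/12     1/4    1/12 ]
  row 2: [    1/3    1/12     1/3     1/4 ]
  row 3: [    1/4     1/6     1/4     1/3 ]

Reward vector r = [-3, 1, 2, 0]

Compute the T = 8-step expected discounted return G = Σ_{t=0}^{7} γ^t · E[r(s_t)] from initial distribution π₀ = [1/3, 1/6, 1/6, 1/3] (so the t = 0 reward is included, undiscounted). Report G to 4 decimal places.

t=0: π = [0.3333, 0.1667, 0.1667, 0.3333], E[r] = -0.5000, γ^t·E[r] = -0.500000, running G = -0.500000
t=1: π = [0.2917, 0.2222, 0.2361, 0.2500], E[r] = -0.1806, γ^t·E[r] = -0.162500, running G = -0.662500
t=2: π = [0.2940, 0.2269, 0.2454, 0.2338], E[r] = -0.1644, γ^t·E[r] = -0.133125, running G = -0.795625
t=3: π = [0.2949, 0.2274, 0.2459, 0.2317], E[r] = -0.1655, γ^t·E[r] = -0.120656, running G = -0.916281
t=4: π = [0.2951, 0.2276, 0.2459, 0.2314], E[r] = -0.1658, γ^t·E[r] = -0.108770, running G = -1.025051
t=5: π = [0.2951, 0.2277, 0.2459, 0.2313], E[r] = -0.1658, γ^t·E[r] = -0.097889, running G = -1.122940
t=6: π = [0.2951, 0.2277, 0.2459, 0.2313], E[r] = -0.1658, γ^t·E[r] = -0.088093, running G = -1.211033
t=7: π = [0.2951, 0.2277, 0.2459, 0.2313], E[r] = -0.1658, γ^t·E[r] = -0.079281, running G = -1.290314

G = -1.2903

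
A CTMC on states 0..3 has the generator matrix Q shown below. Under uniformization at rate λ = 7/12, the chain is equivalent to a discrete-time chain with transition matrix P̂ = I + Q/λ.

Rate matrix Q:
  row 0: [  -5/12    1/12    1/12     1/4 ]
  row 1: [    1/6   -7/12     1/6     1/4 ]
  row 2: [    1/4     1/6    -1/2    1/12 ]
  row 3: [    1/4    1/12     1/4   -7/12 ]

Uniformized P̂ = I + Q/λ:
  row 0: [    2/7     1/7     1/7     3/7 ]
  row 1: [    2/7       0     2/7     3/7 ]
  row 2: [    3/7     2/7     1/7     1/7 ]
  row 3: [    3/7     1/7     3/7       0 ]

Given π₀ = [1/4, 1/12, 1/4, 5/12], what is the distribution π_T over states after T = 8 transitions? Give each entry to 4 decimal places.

t=0: π = [0.2500, 0.0833, 0.2500, 0.4167]
t=1: π = [0.3810, 0.1667, 0.2738, 0.1786]
t=2: π = [0.3503, 0.1582, 0.2177, 0.2738]
t=3: π = [0.3559, 0.1514, 0.2437, 0.2490]
t=4: π = [0.3561, 0.1560, 0.2356, 0.2522]
t=5: π = [0.3554, 0.1542, 0.2372, 0.2532]
t=6: π = [0.3558, 0.1547, 0.2372, 0.2523]
t=7: π = [0.3556, 0.1546, 0.2370, 0.2527]
t=8: π = [0.3557, 0.1546, 0.2371, 0.2526]

π = [0.3557, 0.1546, 0.2371, 0.2526]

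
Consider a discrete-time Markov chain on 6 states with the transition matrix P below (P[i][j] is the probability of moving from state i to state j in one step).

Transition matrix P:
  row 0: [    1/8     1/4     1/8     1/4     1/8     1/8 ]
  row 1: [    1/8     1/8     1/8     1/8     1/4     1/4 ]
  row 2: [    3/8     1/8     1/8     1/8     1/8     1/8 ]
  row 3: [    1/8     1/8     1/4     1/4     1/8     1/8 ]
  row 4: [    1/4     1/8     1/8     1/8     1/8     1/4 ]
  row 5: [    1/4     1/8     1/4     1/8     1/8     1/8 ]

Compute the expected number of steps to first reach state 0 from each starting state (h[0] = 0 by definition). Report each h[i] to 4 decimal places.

h = [0.0000, 4.7406, 3.6944, 4.7499, 4.2139, 4.1562]

First-step conditioning: h[0] = 0; for i ≠ 0, h[i] = 1 + Σ_k P[i][k]·h[k].
  h[1] = 1 + 1/8·h[1] + 1/8·h[2] + 1/8·h[3] + 1/4·h[4] + 1/4·h[5]
  h[2] = 1 + 1/8·h[1] + 1/8·h[2] + 1/8·h[3] + 1/8·h[4] + 1/8·h[5]
  h[3] = 1 + 1/8·h[1] + 1/4·h[2] + 1/4·h[3] + 1/8·h[4] + 1/8·h[5]
  h[4] = 1 + 1/8·h[1] + 1/8·h[2] + 1/8·h[3] + 1/8·h[4] + 1/4·h[5]
  h[5] = 1 + 1/8·h[1] + 1/4·h[2] + 1/8·h[3] + 1/8·h[4] + 1/8·h[5]
Solving the 5×5 linear system over states ≠ 0 gives exactly h = [0, 12264/2587, 28672/7761, 12288/2587, 32704/7761, 10752/2587] (h[0] = 0 is the target).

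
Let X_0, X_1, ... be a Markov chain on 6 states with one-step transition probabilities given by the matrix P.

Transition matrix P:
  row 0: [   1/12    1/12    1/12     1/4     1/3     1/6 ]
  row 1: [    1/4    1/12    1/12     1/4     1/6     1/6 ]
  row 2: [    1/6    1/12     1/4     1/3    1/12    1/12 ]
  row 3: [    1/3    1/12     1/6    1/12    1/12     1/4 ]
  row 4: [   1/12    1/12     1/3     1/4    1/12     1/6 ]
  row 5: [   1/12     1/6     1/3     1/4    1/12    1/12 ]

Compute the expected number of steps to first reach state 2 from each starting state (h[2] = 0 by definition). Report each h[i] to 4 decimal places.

First-step conditioning: h[2] = 0; for i ≠ 2, h[i] = 1 + Σ_k P[i][k]·h[k].
  h[0] = 1 + 1/12·h[0] + 1/12·h[1] + 1/4·h[3] + 1/3·h[4] + 1/6·h[5]
  h[1] = 1 + 1/4·h[0] + 1/12·h[1] + 1/4·h[3] + 1/6·h[4] + 1/6·h[5]
  h[3] = 1 + 1/3·h[0] + 1/12·h[1] + 1/12·h[3] + 1/12·h[4] + 1/4·h[5]
  h[4] = 1 + 1/12·h[0] + 1/12·h[1] + 1/4·h[3] + 1/12·h[4] + 1/6·h[5]
  h[5] = 1 + 1/12·h[0] + 1/6·h[1] + 1/4·h[3] + 1/12·h[4] + 1/12·h[5]
Solving the 5×5 linear system over states ≠ 2 gives exactly h = [4368/821, 22568/4105, 0, 20932/4105, 17472/4105, 17864/4105] (h[2] = 0 is the target).

h = [5.3203, 5.4977, 0.0000, 5.0991, 4.2563, 4.3518]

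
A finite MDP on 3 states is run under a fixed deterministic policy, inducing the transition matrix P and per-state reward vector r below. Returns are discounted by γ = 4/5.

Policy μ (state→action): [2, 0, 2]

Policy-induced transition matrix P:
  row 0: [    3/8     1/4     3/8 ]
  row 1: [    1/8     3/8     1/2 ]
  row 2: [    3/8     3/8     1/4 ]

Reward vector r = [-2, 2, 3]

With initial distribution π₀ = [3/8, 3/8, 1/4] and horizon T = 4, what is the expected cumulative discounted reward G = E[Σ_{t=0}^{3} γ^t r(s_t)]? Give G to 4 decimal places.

G = 3.1478

t=0: π = [0.3750, 0.3750, 0.2500], E[r] = 0.7500, γ^t·E[r] = 0.750000, running G = 0.750000
t=1: π = [0.2813, 0.3281, 0.3906], E[r] = 1.2656, γ^t·E[r] = 1.012500, running G = 1.762500
t=2: π = [0.2930, 0.3398, 0.3672], E[r] = 1.1953, γ^t·E[r] = 0.765000, running G = 2.527500
t=3: π = [0.2900, 0.3384, 0.3716], E[r] = 1.2114, γ^t·E[r] = 0.620250, running G = 3.147750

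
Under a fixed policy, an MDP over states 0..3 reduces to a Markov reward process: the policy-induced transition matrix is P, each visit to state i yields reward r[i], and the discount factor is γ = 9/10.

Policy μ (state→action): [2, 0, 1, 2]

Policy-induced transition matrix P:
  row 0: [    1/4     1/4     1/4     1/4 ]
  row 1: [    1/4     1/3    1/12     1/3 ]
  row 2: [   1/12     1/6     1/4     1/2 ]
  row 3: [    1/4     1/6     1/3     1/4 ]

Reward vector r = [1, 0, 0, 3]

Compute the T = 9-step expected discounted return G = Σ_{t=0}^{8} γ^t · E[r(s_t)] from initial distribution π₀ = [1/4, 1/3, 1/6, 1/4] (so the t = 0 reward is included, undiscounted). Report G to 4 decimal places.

G = 7.1059

t=0: π = [0.2500, 0.3333, 0.1667, 0.2500], E[r] = 1.0000, γ^t·E[r] = 1.000000, running G = 1.000000
t=1: π = [0.2222, 0.2431, 0.2153, 0.3194], E[r] = 1.1806, γ^t·E[r] = 1.062500, running G = 2.062500
t=2: π = [0.2141, 0.2257, 0.2361, 0.3241], E[r] = 1.1863, γ^t·E[r] = 0.960938, running G = 3.023438
t=3: π = [0.2106, 0.2221, 0.2394, 0.3278], E[r] = 1.1942, γ^t·E[r] = 0.870539, running G = 3.893977
t=4: π = [0.2101, 0.2212, 0.2403, 0.3284], E[r] = 1.1952, γ^t·E[r] = 0.784155, running G = 4.678131
t=5: π = [0.2100, 0.2210, 0.2405, 0.3285], E[r] = 1.1955, γ^t·E[r] = 0.705922, running G = 5.384053
t=6: π = [0.2099, 0.2210, 0.2405, 0.3285], E[r] = 1.1955, γ^t·E[r] = 0.635363, running G = 6.019416
t=7: π = [0.2099, 0.2210, 0.2405, 0.3286], E[r] = 1.1956, γ^t·E[r] = 0.571834, running G = 6.591250
t=8: π = [0.2099, 0.2210, 0.2405, 0.3286], E[r] = 1.1956, γ^t·E[r] = 0.514652, running G = 7.105902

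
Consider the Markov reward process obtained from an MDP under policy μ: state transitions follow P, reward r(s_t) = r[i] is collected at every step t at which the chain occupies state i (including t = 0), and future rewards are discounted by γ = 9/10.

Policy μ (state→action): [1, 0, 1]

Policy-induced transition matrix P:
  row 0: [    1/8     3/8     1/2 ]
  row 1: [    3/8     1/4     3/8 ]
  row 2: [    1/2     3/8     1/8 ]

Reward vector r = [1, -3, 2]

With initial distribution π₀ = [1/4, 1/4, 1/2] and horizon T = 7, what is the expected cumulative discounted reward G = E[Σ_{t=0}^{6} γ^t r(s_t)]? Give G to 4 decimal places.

t=0: π = [0.2500, 0.2500, 0.5000], E[r] = 0.5000, γ^t·E[r] = 0.500000, running G = 0.500000
t=1: π = [0.3750, 0.3438, 0.2813], E[r] = -0.0938, γ^t·E[r] = -0.084375, running G = 0.415625
t=2: π = [0.3164, 0.3320, 0.3516], E[r] = 0.0234, γ^t·E[r] = 0.018984, running G = 0.434609
t=3: π = [0.3398, 0.3335, 0.3267], E[r] = -0.0073, γ^t·E[r] = -0.005339, running G = 0.429270
t=4: π = [0.3309, 0.3333, 0.3358], E[r] = 0.0026, γ^t·E[r] = 0.001682, running G = 0.430952
t=5: π = [0.3343, 0.3333, 0.3324], E[r] = -0.0009, γ^t·E[r] = -0.000554, running G = 0.430398
t=6: π = [0.3330, 0.3333, 0.3337], E[r] = 0.0003, γ^t·E[r] = 0.000185, running G = 0.430583

G = 0.4306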